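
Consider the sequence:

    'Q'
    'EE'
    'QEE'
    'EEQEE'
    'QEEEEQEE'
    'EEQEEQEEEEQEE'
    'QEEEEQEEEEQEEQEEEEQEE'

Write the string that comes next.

EEQEEQEEEEQEEQEEEEQEEEEQEEQEEEEQEE

This is a Fibonacci-style word recurrence s(k) = s(k−2)·s(k−1): e.g. Q·EE = QEE.
The next term joins EEQEEQEEEEQEE and QEEEEQEEEEQEEQEEEEQEE.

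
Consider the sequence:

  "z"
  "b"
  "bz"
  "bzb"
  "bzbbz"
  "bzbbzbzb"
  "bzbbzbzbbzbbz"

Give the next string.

bzbbzbzbbzbbzbzbbzbzb

Each term (from the third on) is the previous term followed by the one before it: term 3 = b·z = bz.
So term 8 is bzbbzbzbbzbbz·bzbbzbzb.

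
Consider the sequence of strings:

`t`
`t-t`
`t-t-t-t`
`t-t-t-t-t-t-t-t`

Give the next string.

t-t-t-t-t-t-t-t-t-t-t-t-t-t-t-t

s(k+1) = s(k)·-·s(k) — each term doubles the last with '-' between the halves.
One more doubling of t-t-t-t-t-t-t-t gives the answer.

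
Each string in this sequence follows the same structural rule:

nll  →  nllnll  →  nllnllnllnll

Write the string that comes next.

Every step duplicates the string.
Doubling nllnllnllnll:

nllnllnllnllnllnllnllnll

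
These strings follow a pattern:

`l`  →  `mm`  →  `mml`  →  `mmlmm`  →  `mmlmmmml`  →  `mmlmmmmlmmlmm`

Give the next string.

From term 3 onward, concatenate the last term with the second-to-last: mm·l = mml, mml·mm = mmlmm, …
Continuing: mmlmmmmlmmlmm · mmlmmmml gives term 7.

mmlmmmmlmmlmmmmlmmmml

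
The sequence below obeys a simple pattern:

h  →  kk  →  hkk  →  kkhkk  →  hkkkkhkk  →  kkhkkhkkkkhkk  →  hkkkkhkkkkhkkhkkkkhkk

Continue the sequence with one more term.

Each term (from the third on) is the two preceding terms concatenated in order: term 3 = h·kk = hkk.
Continuing: kkhkkhkkkkhkk · hkkkkhkkkkhkkhkkkkhkk gives term 8.

kkhkkhkkkkhkkhkkkkhkkkkhkkhkkkkhkk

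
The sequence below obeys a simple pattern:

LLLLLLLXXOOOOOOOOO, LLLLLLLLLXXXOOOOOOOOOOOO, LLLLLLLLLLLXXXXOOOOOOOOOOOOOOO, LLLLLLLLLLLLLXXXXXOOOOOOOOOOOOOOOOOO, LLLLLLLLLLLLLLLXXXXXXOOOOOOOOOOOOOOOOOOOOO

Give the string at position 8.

The n-th term is 2n+1 L's then n-1 X's then 3n O's, where the shown terms are n = 3, 4, 5, 6, 7.
At n = 10 the blocks have lengths 21, 9, 30.

LLLLLLLLLLLLLLLLLLLLLXXXXXXXXXOOOOOOOOOOOOOOOOOOOOOOOOOOOOOO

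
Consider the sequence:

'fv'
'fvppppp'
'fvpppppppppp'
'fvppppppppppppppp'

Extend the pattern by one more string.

The strings grow by a fixed suffix ppppp each time.
Applying this once more to fvppppppppppppppp:

fvpppppppppppppppppppp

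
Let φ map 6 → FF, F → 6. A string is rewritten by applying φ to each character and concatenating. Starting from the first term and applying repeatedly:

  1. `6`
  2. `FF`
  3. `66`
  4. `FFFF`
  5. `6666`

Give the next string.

FFFFFFFF

Rewriting each symbol of 6666: 6→FF, 6→FF, 6→FF, 6→FF, which concatenates to FF FF FF FF.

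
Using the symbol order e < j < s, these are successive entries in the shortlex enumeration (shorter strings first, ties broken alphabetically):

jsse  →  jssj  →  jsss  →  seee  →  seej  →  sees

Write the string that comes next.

seje

Find the rightmost character of sees below s, bump it to the next letter, and reset everything to its right to e.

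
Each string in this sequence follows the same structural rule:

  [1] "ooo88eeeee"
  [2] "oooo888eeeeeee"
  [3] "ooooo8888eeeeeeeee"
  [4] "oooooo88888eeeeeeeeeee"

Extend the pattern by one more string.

ooooooo888888eeeeeeeeeeeee

Term n consists of n o's, followed by n-1 8's, followed by 2n-1 e's, where the shown terms are n = 3, 4, 5, 6.
At n = 7 the blocks have lengths 7, 6, 13.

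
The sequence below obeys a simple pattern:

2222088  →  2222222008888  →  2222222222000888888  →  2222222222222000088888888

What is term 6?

Each string has the form 2^{3n+1} 0^{n} 8^{2n} (n = 1, 2, …).
At n = 6 the blocks have lengths 19, 6, 12.

2222222222222222222000000888888888888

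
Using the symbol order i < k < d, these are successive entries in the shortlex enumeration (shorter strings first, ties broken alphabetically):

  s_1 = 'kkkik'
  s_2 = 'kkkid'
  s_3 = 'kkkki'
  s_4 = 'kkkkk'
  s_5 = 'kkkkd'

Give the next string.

Treat kkkkd as a base-3 numeral over the given alphabet and add one, carrying through any trailing d's.

kkkdi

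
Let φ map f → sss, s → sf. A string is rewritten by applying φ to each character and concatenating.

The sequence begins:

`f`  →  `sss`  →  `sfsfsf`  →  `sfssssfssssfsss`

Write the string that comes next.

sfssssfsfsfsfssssfsfsfsfssssfsfsf

φ(sfssssfssssfsss) expands symbol-by-symbol to sf sss sf sf sf sf sss sf sf sf sf sss sf sf sf; joining the 15 pieces gives the next term.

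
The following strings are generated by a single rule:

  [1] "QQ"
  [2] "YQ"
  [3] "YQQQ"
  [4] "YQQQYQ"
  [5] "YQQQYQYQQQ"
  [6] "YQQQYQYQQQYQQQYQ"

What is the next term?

From term 3 onward, concatenate the last term with the second-to-last: YQ·QQ = YQQQ, YQQQ·YQ = YQQQYQ, …
So term 7 is YQQQYQYQQQYQQQYQ·YQQQYQYQQQ.

YQQQYQYQQQYQQQYQYQQQYQYQQQ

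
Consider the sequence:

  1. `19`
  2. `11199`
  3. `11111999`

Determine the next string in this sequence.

Each string has the form 1^{2n-1} 9^{n} (n = 1, 2, …).
Setting n = 4 gives 7, 4 characters in each block.

11111119999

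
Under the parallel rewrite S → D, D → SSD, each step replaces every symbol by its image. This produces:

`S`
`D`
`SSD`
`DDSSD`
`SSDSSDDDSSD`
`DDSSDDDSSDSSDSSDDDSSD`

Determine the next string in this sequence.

SSDSSDDDSSDSSDSSDDDSSDDDSSDDDSSDSSDSSDDDSSD

Replace each of the 21 characters of DDSSDDDSSDSSDSSDDDSSD in place — SSD SSD D D SSD SSD SSD D D SSD D D SSD D D SSD SSD SSD D D SSD — and concatenate.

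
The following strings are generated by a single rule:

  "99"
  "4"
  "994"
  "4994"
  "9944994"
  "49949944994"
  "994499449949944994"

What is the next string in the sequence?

49949944994994499449949944994

Each term (from the third on) is the two preceding terms concatenated in order: term 3 = 99·4 = 994.
So term 8 is 49949944994·994499449949944994.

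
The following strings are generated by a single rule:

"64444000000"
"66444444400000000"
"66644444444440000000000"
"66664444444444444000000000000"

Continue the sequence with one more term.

66666444444444444444400000000000000

The n-th term is n-1 6's then 3n-2 4's then 2n+2 0's, where the shown terms are n = 2, 3, 4, 5.
At n = 6 the blocks have lengths 5, 16, 14.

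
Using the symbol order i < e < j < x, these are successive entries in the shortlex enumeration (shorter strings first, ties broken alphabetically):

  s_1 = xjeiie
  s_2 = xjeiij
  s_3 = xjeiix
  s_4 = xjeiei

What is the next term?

xjeiee

The successor of xjeiei increments the rightmost position that isn't already x and resets every position after it to i.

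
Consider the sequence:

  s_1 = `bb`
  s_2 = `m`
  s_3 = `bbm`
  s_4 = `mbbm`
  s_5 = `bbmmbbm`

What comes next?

mbbmbbmmbbm

From term 3 onward, concatenate the second-to-last term with the last: bb·m = bbm, m·bbm = mbbm, …
The next term joins mbbm and bbmmbbm.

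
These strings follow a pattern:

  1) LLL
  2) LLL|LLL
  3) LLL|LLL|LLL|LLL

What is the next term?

s(k+1) = s(k)·|·s(k) — each term doubles the last with '|' between the halves.
One more doubling of LLL|LLL|LLL|LLL gives the answer.

LLL|LLL|LLL|LLL|LLL|LLL|LLL|LLL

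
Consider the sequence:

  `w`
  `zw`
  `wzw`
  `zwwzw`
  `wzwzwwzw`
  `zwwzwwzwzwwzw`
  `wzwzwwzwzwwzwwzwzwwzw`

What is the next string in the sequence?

This is a Fibonacci-style word recurrence s(k) = s(k−2)·s(k−1): e.g. w·zw = wzw.
Continuing: zwwzwwzwzwwzw · wzwzwwzwzwwzwwzwzwwzw gives term 8.

zwwzwwzwzwwzwwzwzwwzwzwwzwwzwzwwzw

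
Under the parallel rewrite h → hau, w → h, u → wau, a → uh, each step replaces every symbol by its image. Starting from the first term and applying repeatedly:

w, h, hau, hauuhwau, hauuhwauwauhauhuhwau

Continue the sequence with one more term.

Applying the rule to each of the 20 symbols of hauuhwauwauhauhuhwau gives the pieces hau uh wau wau hau h uh wau h uh wau hau uh wau hau wau hau h uh wau, which concatenate to the answer.

hauuhwauwauhauhuhwauhuhwauhauuhwauhauwauhauhuhwau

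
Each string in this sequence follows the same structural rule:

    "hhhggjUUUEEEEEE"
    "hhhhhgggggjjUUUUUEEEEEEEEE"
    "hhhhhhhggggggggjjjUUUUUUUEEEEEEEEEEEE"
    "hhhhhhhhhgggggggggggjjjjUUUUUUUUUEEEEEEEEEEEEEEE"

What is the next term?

hhhhhhhhhhhggggggggggggggjjjjjUUUUUUUUUUUEEEEEEEEEEEEEEEEEE

The n-th term is 2n+1 h's then 3n-1 g's then n j's then 2n+1 U's then 3n+3 E's (n = 1, 2, …).
For the next term, n = 5, so the run lengths are 11, 14, 5, 11, 18.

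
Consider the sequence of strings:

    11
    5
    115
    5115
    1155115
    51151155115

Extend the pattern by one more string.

Each term (from the third on) is the two preceding terms concatenated in order: term 3 = 11·5 = 115.
The next term joins 1155115 and 51151155115.

115511551151155115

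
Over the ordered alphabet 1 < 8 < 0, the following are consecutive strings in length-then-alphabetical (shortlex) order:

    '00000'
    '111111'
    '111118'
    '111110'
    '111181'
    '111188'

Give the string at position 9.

Continuing the enumeration 3 steps past 111188: 111188 → 111180 → 111101 → (answer).

111108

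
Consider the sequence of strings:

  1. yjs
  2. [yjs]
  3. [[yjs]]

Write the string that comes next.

Each term wraps the previous one in [ on the left and ] on the right.
One more step from [[yjs]] gives the answer.

[[[yjs]]]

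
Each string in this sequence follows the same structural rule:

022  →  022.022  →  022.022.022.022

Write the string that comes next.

022.022.022.022.022.022.022.022

Each string is two copies of the previous one joined by '.'.
So the next term is two copies of 022.022.022.022 with '.' between the halves.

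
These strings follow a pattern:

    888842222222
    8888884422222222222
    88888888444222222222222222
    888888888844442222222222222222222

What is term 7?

888888888888888844444442222222222222222222222222222222

The n-th term is 2n+2 8's then n 4's then 4n+3 2's (n = 1, 2, …).
For term 7, n = 7, so the run lengths are 16, 7, 31.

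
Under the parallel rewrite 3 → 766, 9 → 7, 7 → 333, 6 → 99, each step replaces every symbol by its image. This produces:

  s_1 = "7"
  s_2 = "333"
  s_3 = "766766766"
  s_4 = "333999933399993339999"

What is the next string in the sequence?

766766766777776676676677777667667667777

φ(333999933399993339999) expands symbol-by-symbol to 766 766 766 7 7 7 7 766 766 766 7 7 7 7 766 766 766 7 7 7 7; joining the 21 pieces gives the next term.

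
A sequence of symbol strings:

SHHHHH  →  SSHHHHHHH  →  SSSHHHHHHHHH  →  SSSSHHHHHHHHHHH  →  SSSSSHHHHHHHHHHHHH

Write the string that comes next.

SSSSSSHHHHHHHHHHHHHHH

Reading off run lengths: S runs 1, 2, 3, 4, 5; H runs 5, 7, 9, 11, 13 — each is linear in n, where the shown terms are n = 2, 3, 4, 5, 6.
Setting n = 7 gives 6, 15 characters in each block.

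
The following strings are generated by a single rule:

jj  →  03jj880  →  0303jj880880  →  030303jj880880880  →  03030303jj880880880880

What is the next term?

0303030303jj880880880880880

s(k+1) = 03·s(k)·880, so each term gains 03 as a prefix and 880 as a suffix.
One more step from 03030303jj880880880880 gives the answer.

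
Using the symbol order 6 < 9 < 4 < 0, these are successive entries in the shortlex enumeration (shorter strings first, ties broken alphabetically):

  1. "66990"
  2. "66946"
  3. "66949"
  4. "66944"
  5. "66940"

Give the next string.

The successor of 66940 increments the rightmost position that isn't already 0 and resets every position after it to 6.

66906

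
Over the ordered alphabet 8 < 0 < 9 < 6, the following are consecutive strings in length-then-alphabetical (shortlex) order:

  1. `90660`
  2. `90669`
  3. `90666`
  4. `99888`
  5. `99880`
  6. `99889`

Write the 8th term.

Stepping forward 2 times from 99889: 99889 → 99886, then the target.

99808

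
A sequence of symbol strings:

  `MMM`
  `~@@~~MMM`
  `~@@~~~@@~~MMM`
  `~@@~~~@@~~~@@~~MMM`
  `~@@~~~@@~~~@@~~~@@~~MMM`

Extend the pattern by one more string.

Each term is the previous one with ~@@~~ prepended.
One more step from ~@@~~~@@~~~@@~~~@@~~MMM gives the answer.

~@@~~~@@~~~@@~~~@@~~~@@~~MMM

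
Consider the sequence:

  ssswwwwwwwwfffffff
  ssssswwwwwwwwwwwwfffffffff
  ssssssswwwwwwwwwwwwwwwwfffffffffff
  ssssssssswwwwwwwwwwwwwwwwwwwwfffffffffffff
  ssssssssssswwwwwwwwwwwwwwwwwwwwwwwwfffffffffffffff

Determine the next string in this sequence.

Term n consists of 2n-1 s's, followed by 4n w's, followed by 2n+3 f's, where the shown terms are n = 2, 3, 4, 5, 6.
At n = 7 the blocks have lengths 13, 28, 17.

ssssssssssssswwwwwwwwwwwwwwwwwwwwwwwwwwwwfffffffffffffffff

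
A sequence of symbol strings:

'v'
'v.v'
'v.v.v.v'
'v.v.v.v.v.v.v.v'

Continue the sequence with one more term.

s(k+1) = s(k)·.·s(k) — each term doubles the last with '.' between the halves.
Doubling v.v.v.v.v.v.v.v with '.' between the halves:

v.v.v.v.v.v.v.v.v.v.v.v.v.v.v.v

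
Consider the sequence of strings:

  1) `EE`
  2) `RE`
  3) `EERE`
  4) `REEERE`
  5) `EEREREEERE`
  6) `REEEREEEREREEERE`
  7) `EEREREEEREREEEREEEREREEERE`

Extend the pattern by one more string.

REEEREEEREREEEREEEREREEEREREEEREEEREREEERE

From term 3 onward, concatenate the second-to-last term with the last: EE·RE = EERE, RE·EERE = REEERE, …
Continuing: REEEREEEREREEERE · EEREREEEREREEEREEEREREEERE gives term 8.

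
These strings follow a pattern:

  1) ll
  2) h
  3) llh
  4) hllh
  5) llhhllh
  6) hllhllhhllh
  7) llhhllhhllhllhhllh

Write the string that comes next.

From term 3 onward, concatenate the second-to-last term with the last: ll·h = llh, h·llh = hllh, …
The next term joins hllhllhhllh and llhhllhhllhllhhllh.

hllhllhhllhllhhllhhllhllhhllh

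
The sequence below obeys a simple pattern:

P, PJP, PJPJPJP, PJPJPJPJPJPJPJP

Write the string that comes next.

s(k+1) = s(k)·J·s(k) — each term doubles the last with 'J' between the halves.
So the next term is two copies of PJPJPJPJPJPJPJP with 'J' between the halves.

PJPJPJPJPJPJPJPJPJPJPJPJPJPJPJP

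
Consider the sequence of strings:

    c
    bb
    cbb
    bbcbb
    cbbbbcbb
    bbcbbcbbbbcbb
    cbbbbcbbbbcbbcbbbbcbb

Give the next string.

Each term (from the third on) is the two preceding terms concatenated in order: term 3 = c·bb = cbb.
So term 8 is bbcbbcbbbbcbb·cbbbbcbbbbcbbcbbbbcbb.

bbcbbcbbbbcbbcbbbbcbbbbcbbcbbbbcbb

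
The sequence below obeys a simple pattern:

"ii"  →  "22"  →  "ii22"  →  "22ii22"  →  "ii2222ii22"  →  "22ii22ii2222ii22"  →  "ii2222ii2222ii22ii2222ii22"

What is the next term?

Each term (from the third on) is the two preceding terms concatenated in order: term 3 = ii·22 = ii22.
Continuing: 22ii22ii2222ii22 · ii2222ii2222ii22ii2222ii22 gives term 8.

22ii22ii2222ii22ii2222ii2222ii22ii2222ii22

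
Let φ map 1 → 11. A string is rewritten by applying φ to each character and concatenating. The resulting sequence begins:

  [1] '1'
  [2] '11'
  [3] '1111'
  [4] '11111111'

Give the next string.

1111111111111111

Apply φ to 11111111 symbol by symbol: 1→11, 1→11, 1→11, 1→11, 1→11, 1→11, 1→11, 1→11; joined: 11 11 11 11 11 11 11 11.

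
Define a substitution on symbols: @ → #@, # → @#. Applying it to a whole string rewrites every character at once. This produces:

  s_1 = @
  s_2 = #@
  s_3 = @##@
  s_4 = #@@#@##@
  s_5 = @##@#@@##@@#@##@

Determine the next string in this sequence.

Applying the rule to each of the 16 symbols of @##@#@@##@@#@##@ gives the pieces #@ @# @# #@ @# #@ #@ @# @# #@ #@ @# #@ @# @# #@, which concatenate to the answer.

#@@#@##@@##@#@@#@##@#@@##@@#@##@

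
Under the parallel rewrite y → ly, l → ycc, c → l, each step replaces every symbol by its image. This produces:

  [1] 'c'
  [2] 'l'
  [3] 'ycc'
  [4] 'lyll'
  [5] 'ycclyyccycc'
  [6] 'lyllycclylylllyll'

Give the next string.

φ(lyllycclylylllyll) expands symbol-by-symbol to ycc ly ycc ycc ly l l ycc ly ycc ly ycc ycc ycc ly ycc ycc; joining the 17 pieces gives the next term.

ycclyyccycclyllycclyycclyyccyccycclyyccycc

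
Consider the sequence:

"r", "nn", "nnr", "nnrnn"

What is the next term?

Each term (from the third on) is the previous term followed by the one before it: term 3 = nn·r = nnr.
Continuing: nnrnn · nnr gives term 5.

nnrnnnnr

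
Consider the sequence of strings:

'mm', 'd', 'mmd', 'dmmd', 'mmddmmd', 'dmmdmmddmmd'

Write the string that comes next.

mmddmmddmmdmmddmmd

Each term (from the third on) is the two preceding terms concatenated in order: term 3 = mm·d = mmd.
The next term joins mmddmmd and dmmdmmddmmd.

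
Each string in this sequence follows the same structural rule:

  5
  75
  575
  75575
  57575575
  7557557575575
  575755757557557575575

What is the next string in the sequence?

From term 3 onward, concatenate the second-to-last term with the last: 5·75 = 575, 75·575 = 75575, …
The next term joins 7557557575575 and 575755757557557575575.

7557557575575575755757557557575575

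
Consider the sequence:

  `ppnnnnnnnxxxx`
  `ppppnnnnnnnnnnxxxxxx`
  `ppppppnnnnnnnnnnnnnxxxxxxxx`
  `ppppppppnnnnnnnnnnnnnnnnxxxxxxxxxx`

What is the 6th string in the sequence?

The n-th term is 2n-2 p's then 3n+1 n's then 2n x's, where the shown terms are n = 2, 3, 4, 5.
Setting n = 7 gives 12, 22, 14 characters in each block.

ppppppppppppnnnnnnnnnnnnnnnnnnnnnnxxxxxxxxxxxxxx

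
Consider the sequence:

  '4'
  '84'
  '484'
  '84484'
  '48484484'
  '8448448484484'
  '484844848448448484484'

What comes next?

Each term (from the third on) is the two preceding terms concatenated in order: term 3 = 4·84 = 484.
The next term joins 8448448484484 and 484844848448448484484.

8448448484484484844848448448484484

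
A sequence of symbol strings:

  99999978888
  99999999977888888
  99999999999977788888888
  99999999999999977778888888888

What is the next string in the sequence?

The n-th term is 3n+3 9's then n 7's then 2n+2 8's (n = 1, 2, …).
At n = 5 the blocks have lengths 18, 5, 12.

99999999999999999977777888888888888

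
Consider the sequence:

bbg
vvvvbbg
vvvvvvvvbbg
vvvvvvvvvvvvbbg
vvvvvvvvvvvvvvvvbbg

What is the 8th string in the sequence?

vvvvvvvvvvvvvvvvvvvvvvvvvvvvbbg

The strings grow by a fixed prefix vvvv each time.
From vvvvvvvvvvvvvvvvbbg, 3 further steps: vvvvvvvvvvvvvvvvbbg → vvvvvvvvvvvvvvvvvvvvbbg → vvvvvvvvvvvvvvvvvvvvvvvvbbg → (answer).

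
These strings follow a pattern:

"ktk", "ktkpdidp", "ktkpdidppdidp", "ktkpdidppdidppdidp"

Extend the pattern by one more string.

The strings grow by a fixed suffix pdidp each time.
Applying this once more to ktkpdidppdidppdidp:

ktkpdidppdidppdidppdidp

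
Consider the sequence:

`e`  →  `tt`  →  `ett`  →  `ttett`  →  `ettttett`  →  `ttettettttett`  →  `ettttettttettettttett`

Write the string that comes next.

This is a Fibonacci-style word recurrence s(k) = s(k−2)·s(k−1): e.g. e·tt = ett.
The next term joins ttettettttett and ettttettttettettttett.

ttettettttettettttettttettettttett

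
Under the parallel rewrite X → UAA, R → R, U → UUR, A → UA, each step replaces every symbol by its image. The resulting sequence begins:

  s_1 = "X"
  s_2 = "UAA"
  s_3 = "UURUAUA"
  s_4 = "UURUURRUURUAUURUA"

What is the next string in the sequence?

Replace each of the 17 characters of UURUURRUURUAUURUA in place — UUR UUR R UUR UUR R R UUR UUR R UUR UA UUR UUR R UUR UA — and concatenate.

UURUURRUURUURRRUURUURRUURUAUURUURRUURUA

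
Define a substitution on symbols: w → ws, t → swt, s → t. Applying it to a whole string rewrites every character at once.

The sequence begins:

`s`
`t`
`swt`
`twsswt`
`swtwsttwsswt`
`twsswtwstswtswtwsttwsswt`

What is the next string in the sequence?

Rewriting the 24 symbols of twsswtwstswtswtwsttwsswt one by one yields swt ws t t ws swt ws t swt t ws swt t ws swt ws t swt swt ws t t ws swt; concatenated:

swtwsttwsswtwstswttwsswttwsswtwstswtswtwsttwsswt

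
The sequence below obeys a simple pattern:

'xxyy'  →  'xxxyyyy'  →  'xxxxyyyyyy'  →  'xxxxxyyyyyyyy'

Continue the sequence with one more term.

xxxxxxyyyyyyyyyy

The n-th term is n+1 x's then 2n y's (n = 1, 2, …).
At n = 5 the blocks have lengths 6, 10.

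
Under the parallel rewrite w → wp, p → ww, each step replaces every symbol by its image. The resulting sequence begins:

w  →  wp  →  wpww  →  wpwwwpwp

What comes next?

Rewriting each symbol of wpwwwpwp: w→wp, p→ww, w→wp, w→wp, w→wp, p→ww, w→wp, p→ww, which concatenates to wp ww wp wp wp ww wp ww.

wpwwwpwpwpwwwpww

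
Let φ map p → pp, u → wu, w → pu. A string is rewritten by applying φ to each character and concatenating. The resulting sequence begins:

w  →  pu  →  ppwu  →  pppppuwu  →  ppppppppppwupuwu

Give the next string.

pppppppppppppppppppppuwuppwupuwu

Applying the rule to each of the 16 symbols of ppppppppppwupuwu gives the pieces pp pp pp pp pp pp pp pp pp pp pu wu pp wu pu wu, which concatenate to the answer.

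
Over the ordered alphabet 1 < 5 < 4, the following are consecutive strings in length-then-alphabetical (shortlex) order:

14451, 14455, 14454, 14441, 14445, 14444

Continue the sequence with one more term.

51111

Treat 14444 as a base-3 numeral over the given alphabet and add one, carrying through any trailing 4's.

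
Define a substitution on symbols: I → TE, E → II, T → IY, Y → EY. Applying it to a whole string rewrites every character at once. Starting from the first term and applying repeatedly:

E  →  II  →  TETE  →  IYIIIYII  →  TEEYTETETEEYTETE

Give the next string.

IYIIIIEYIYIIIYIIIYIIIIEYIYIIIYII

Applying the rule to each of the 16 symbols of TEEYTETETEEYTETE gives the pieces IY II II EY IY II IY II IY II II EY IY II IY II, which concatenate to the answer.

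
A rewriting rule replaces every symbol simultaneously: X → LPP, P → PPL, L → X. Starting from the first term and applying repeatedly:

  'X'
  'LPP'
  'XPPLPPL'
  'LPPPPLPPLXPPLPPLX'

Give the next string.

Rewriting the 17 symbols of LPPPPLPPLXPPLPPLX one by one yields X PPL PPL PPL PPL X PPL PPL X LPP PPL PPL X PPL PPL X LPP; concatenated:

XPPLPPLPPLPPLXPPLPPLXLPPPPLPPLXPPLPPLXLPP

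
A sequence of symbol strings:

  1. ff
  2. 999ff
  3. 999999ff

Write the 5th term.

Each term is the previous one with 999 prepended.
From 999999ff, 2 further steps: 999999ff → 999999999ff → (answer).

999999999999ff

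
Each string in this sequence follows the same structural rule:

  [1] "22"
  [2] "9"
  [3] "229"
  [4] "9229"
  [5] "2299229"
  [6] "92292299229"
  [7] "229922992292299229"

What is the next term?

From term 3 onward, concatenate the second-to-last term with the last: 22·9 = 229, 9·229 = 9229, …
So term 8 is 92292299229·229922992292299229.

92292299229229922992292299229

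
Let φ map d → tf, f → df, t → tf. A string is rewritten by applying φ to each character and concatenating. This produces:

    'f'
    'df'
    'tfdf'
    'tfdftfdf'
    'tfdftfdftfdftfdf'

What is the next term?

tfdftfdftfdftfdftfdftfdftfdftfdf

Replace each of the 16 characters of tfdftfdftfdftfdf in place — tf df tf df tf df tf df tf df tf df tf df tf df — and concatenate.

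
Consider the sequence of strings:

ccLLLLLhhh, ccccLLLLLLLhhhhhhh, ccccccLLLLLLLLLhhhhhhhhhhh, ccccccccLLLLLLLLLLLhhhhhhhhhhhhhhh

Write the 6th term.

Each string has the form c^{2n} L^{2n+3} h^{4n-1} (n = 1, 2, …).
For term 6, n = 6, so the run lengths are 12, 15, 23.

ccccccccccccLLLLLLLLLLLLLLLhhhhhhhhhhhhhhhhhhhhhhh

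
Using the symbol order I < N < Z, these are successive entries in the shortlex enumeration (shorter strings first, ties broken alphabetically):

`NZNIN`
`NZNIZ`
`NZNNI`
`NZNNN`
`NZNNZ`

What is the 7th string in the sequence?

NZNZN

Stepping forward 2 times from NZNNZ: NZNNZ → NZNZI, then the target.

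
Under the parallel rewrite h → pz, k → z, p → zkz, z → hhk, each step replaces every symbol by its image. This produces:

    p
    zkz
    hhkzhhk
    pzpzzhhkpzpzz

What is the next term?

zkzhhkzkzhhkhhkpzpzzzkzhhkzkzhhkhhk

Applying the rule to each of the 13 symbols of pzpzzhhkpzpzz gives the pieces zkz hhk zkz hhk hhk pz pz z zkz hhk zkz hhk hhk, which concatenate to the answer.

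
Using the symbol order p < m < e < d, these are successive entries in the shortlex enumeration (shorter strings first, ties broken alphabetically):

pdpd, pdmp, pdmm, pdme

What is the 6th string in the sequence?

pdep

Stepping forward 2 times from pdme: pdme → pdmd, then the target.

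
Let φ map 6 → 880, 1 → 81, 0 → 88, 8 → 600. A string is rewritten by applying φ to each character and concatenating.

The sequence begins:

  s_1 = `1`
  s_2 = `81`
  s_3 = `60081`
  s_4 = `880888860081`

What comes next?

60060088600600600600880888860081

Rewriting each symbol of 880888860081: 8→600, 8→600, 0→88, 8→600, 8→600, 8→600, 8→600, 6→880, 0→88, 0→88, 8→600, 1→81, which concatenates to 600 600 88 600 600 600 600 880 88 88 600 81.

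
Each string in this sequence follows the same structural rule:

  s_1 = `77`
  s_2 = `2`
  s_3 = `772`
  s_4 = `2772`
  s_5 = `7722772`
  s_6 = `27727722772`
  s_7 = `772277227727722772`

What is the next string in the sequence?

27727722772772277227727722772

Each term (from the third on) is the two preceding terms concatenated in order: term 3 = 77·2 = 772.
So term 8 is 27727722772·772277227727722772.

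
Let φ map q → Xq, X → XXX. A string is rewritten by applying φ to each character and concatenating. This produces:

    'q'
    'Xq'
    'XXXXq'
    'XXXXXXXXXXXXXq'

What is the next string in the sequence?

XXXXXXXXXXXXXXXXXXXXXXXXXXXXXXXXXXXXXXXXq

φ(XXXXXXXXXXXXXq) expands symbol-by-symbol to XXX XXX XXX XXX XXX XXX XXX XXX XXX XXX XXX XXX XXX Xq; joining the 14 pieces gives the next term.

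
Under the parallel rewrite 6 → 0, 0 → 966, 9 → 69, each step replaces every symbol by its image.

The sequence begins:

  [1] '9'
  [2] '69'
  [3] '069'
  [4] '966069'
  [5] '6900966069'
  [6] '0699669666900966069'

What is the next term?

966069690069000699669666900966069

φ(0699669666900966069) expands symbol-by-symbol to 966 0 69 69 0 0 69 0 0 0 69 966 966 69 0 0 966 0 69; joining the 19 pieces gives the next term.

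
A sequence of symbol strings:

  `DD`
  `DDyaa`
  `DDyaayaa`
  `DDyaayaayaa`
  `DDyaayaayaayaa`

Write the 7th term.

The strings grow by a fixed suffix yaa each time.
From DDyaayaayaayaa, 2 further steps: DDyaayaayaayaa → DDyaayaayaayaayaa → (answer).

DDyaayaayaayaayaayaa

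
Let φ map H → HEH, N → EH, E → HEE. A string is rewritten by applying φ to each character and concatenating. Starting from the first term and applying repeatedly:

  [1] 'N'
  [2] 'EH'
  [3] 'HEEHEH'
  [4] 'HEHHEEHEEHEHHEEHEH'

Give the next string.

HEHHEEHEHHEHHEEHEEHEHHEEHEEHEHHEEHEHHEHHEEHEEHEHHEEHEH

Applying the rule to each of the 18 symbols of HEHHEEHEEHEHHEEHEH gives the pieces HEH HEE HEH HEH HEE HEE HEH HEE HEE HEH HEE HEH HEH HEE HEE HEH HEE HEH, which concatenate to the answer.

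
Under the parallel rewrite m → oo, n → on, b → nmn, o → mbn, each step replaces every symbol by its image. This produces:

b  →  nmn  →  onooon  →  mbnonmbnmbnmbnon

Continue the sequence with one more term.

oonmnonmbnonoonmnonoonmnonoonmnonmbnon

Applying the rule to each of the 16 symbols of mbnonmbnmbnmbnon gives the pieces oo nmn on mbn on oo nmn on oo nmn on oo nmn on mbn on, which concatenate to the answer.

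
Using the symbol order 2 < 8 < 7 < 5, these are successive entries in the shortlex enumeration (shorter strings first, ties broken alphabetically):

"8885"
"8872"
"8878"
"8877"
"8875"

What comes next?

8852

Find the rightmost character of 8875 below 5, bump it to the next letter, and reset everything to its right to 2.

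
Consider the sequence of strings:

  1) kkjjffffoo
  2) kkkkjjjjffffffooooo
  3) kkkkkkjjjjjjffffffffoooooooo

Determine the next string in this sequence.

kkkkkkkkjjjjjjjjffffffffffooooooooooo

Reading off run lengths: k runs 2, 4, 6; j runs 2, 4, 6; f runs 4, 6, 8; o runs 2, 5, 8 — each is linear in n (n = 1, 2, …).
For the next term, n = 4, so the run lengths are 8, 8, 10, 11.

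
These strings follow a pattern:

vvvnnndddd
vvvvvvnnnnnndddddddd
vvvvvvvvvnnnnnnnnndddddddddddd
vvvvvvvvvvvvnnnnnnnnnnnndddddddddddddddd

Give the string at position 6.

vvvvvvvvvvvvvvvvvvnnnnnnnnnnnnnnnnnndddddddddddddddddddddddd

The n-th term is 3n v's then 3n n's then 4n d's (n = 1, 2, …).
At n = 6 the blocks have lengths 18, 18, 24.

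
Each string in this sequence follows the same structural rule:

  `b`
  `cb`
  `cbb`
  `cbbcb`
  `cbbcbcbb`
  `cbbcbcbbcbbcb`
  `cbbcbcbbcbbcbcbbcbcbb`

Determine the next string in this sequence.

cbbcbcbbcbbcbcbbcbcbbcbbcbcbbcbbcb

Each term (from the third on) is the previous term followed by the one before it: term 3 = cb·b = cbb.
Continuing: cbbcbcbbcbbcbcbbcbcbb · cbbcbcbbcbbcb gives term 8.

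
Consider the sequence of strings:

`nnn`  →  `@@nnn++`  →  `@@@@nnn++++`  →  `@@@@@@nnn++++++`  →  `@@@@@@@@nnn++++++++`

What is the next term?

Each term wraps the previous one in @@ on the left and ++ on the right.
So the next term is @@·@@@@@@@@nnn++++++++·++.

@@@@@@@@@@nnn++++++++++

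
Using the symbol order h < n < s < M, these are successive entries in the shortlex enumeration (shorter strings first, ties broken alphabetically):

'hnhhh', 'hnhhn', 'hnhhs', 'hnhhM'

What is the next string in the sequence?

The successor of hnhhM increments the rightmost position that isn't already M and resets every position after it to h.

hnhnh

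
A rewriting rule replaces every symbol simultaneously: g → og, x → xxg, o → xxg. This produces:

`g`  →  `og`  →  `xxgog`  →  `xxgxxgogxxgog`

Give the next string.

Replace each of the 13 characters of xxgxxgogxxgog in place — xxg xxg og xxg xxg og xxg og xxg xxg og xxg og — and concatenate.

xxgxxgogxxgxxgogxxgogxxgxxgogxxgog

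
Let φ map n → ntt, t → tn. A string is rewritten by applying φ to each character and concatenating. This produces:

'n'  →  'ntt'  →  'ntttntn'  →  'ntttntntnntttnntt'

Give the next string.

ntttntntnntttnntttnnttntttntntnnttntttntn

Applying the rule to each of the 17 symbols of ntttntntnntttnntt gives the pieces ntt tn tn tn ntt tn ntt tn ntt ntt tn tn tn ntt ntt tn tn, which concatenate to the answer.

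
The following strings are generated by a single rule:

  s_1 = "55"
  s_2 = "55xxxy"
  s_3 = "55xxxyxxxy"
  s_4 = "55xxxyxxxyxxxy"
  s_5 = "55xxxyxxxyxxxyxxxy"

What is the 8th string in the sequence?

55xxxyxxxyxxxyxxxyxxxyxxxyxxxy

Every step adds xxxy to the end: s(k+1) = s(k)·xxxy.
From 55xxxyxxxyxxxyxxxy, 3 further steps: 55xxxyxxxyxxxyxxxy → 55xxxyxxxyxxxyxxxyxxxy → 55xxxyxxxyxxxyxxxyxxxyxxxy → (answer).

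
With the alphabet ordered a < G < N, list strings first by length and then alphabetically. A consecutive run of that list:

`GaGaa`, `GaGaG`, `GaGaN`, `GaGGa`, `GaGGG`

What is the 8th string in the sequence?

Advancing 3 positions from GaGGG through GaGGG → GaGGN → GaGNa reaches term 8.

GaGNG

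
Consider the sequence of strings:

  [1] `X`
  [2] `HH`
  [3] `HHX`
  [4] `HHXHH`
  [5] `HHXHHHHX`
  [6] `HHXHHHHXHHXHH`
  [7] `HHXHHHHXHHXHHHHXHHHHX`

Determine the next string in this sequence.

HHXHHHHXHHXHHHHXHHHHXHHXHHHHXHHXHH

Each term (from the third on) is the previous term followed by the one before it: term 3 = HH·X = HHX.
So term 8 is HHXHHHHXHHXHHHHXHHHHX·HHXHHHHXHHXHH.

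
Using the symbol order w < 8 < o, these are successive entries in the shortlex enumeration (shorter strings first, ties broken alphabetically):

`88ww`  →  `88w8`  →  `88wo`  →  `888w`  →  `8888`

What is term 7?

88ow

Stepping forward 2 times from 8888: 8888 → 888o, then the target.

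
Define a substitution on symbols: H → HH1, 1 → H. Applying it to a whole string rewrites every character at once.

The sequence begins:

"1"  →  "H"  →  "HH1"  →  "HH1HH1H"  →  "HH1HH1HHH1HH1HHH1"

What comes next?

Rewriting the 17 symbols of HH1HH1HHH1HH1HHH1 one by one yields HH1 HH1 H HH1 HH1 H HH1 HH1 HH1 H HH1 HH1 H HH1 HH1 HH1 H; concatenated:

HH1HH1HHH1HH1HHH1HH1HH1HHH1HH1HHH1HH1HH1H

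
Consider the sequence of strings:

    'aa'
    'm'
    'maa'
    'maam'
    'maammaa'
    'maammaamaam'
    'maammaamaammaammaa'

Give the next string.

maammaamaammaammaamaammaamaam

This is a Fibonacci-style word recurrence s(k) = s(k−1)·s(k−2): e.g. m·aa = maa.
Continuing: maammaamaammaammaa · maammaamaam gives term 8.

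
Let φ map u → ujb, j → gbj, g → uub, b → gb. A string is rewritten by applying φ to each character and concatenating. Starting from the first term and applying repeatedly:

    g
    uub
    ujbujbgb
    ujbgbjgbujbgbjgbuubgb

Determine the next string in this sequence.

ujbgbjgbuubgbgbjuubgbujbgbjgbuubgbgbjuubgbujbujbgbuubgb

φ(ujbgbjgbujbgbjgbuubgb) expands symbol-by-symbol to ujb gbj gb uub gb gbj uub gb ujb gbj gb uub gb gbj uub gb ujb ujb gb uub gb; joining the 21 pieces gives the next term.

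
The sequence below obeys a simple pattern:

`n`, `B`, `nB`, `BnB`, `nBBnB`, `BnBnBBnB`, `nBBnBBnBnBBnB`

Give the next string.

BnBnBBnBnBBnBBnBnBBnB

From term 3 onward, concatenate the second-to-last term with the last: n·B = nB, B·nB = BnB, …
Continuing: BnBnBBnB · nBBnBBnBnBBnB gives term 8.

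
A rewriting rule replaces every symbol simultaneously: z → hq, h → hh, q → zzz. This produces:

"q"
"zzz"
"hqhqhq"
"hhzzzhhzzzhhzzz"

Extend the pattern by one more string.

Applying the rule to each of the 15 symbols of hhzzzhhzzzhhzzz gives the pieces hh hh hq hq hq hh hh hq hq hq hh hh hq hq hq, which concatenate to the answer.

hhhhhqhqhqhhhhhqhqhqhhhhhqhqhq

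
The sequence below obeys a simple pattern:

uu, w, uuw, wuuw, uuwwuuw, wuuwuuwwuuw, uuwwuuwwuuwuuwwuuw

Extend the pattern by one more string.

wuuwuuwwuuwuuwwuuwwuuwuuwwuuw

Each term (from the third on) is the two preceding terms concatenated in order: term 3 = uu·w = uuw.
The next term joins wuuwuuwwuuw and uuwwuuwwuuwuuwwuuw.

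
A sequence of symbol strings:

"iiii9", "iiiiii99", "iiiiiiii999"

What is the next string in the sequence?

The n-th term is 2n i's then n-1 9's, where the shown terms are n = 2, 3, 4.
Setting n = 5 gives 10, 4 characters in each block.

iiiiiiiiii9999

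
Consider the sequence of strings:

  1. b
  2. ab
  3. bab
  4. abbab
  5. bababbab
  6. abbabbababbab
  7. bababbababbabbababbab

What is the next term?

abbabbababbabbababbababbabbababbab

This is a Fibonacci-style word recurrence s(k) = s(k−2)·s(k−1): e.g. b·ab = bab.
The next term joins abbabbababbab and bababbababbabbababbab.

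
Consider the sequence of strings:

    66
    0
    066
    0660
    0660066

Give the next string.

06600660660

Each term (from the third on) is the previous term followed by the one before it: term 3 = 0·66 = 066.
Continuing: 0660066 · 0660 gives term 6.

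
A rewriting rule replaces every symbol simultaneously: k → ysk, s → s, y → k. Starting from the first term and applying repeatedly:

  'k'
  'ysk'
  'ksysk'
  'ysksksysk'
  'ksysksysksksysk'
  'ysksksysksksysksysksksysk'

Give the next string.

Replace each of the 25 characters of ysksksysksksysksysksksysk in place — k s ysk s ysk s k s ysk s ysk s k s ysk s k s ysk s ysk s k s ysk — and concatenate.

ksysksysksksysksysksksysksksysksysksksysk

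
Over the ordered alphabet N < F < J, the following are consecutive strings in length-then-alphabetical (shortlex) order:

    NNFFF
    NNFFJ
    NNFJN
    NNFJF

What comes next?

NNFJJ

The successor of NNFJF increments the rightmost position that isn't already J and resets every position after it to N.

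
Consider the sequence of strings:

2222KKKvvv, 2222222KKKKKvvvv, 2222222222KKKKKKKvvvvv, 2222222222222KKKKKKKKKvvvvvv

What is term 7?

2222222222222222222222KKKKKKKKKKKKKKKvvvvvvvvv

Term n consists of 3n+1 2's, followed by 2n+1 K's, followed by n+2 v's (n = 1, 2, …).
Setting n = 7 gives 22, 15, 9 characters in each block.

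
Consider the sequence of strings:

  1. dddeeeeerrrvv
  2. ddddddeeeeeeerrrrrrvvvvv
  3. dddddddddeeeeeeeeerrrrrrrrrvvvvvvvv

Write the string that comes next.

Each string has the form d^{3n} e^{2n+3} r^{3n} v^{3n-1} (n = 1, 2, …).
At n = 4 the blocks have lengths 12, 11, 12, 11.

ddddddddddddeeeeeeeeeeerrrrrrrrrrrrvvvvvvvvvvv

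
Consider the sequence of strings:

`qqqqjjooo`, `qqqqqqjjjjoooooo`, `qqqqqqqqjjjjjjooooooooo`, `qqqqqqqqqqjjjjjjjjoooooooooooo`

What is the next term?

qqqqqqqqqqqqjjjjjjjjjjooooooooooooooo

Term n consists of 2n+2 q's, followed by 2n j's, followed by 3n o's (n = 1, 2, …).
For the next term, n = 5, so the run lengths are 12, 10, 15.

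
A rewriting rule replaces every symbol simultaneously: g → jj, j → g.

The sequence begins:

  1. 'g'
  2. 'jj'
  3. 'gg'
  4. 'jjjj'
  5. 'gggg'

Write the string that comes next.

jjjjjjjj

Expanding gggg: g→jj, g→jj, g→jj, g→jj. Concatenated: jj jj jj jj.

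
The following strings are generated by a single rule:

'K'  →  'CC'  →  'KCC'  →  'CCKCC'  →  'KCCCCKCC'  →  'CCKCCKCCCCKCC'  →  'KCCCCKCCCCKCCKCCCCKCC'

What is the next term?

CCKCCKCCCCKCCKCCCCKCCCCKCCKCCCCKCC

Each term (from the third on) is the two preceding terms concatenated in order: term 3 = K·CC = KCC.
The next term joins CCKCCKCCCCKCC and KCCCCKCCCCKCCKCCCCKCC.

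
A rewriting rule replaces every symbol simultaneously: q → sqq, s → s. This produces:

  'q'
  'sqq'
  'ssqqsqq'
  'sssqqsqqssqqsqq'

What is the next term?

ssssqqsqqssqqsqqsssqqsqqssqqsqq

φ(sssqqsqqssqqsqq) expands symbol-by-symbol to s s s sqq sqq s sqq sqq s s sqq sqq s sqq sqq; joining the 15 pieces gives the next term.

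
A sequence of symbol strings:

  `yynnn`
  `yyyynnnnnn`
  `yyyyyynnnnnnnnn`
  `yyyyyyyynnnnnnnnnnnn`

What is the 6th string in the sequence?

yyyyyyyyyyyynnnnnnnnnnnnnnnnnn

Term n consists of 2n y's, followed by 3n n's (n = 1, 2, …).
Setting n = 6 gives 12, 18 characters in each block.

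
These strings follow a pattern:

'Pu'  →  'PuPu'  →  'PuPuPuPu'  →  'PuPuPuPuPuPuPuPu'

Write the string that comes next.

Each string is two copies of the previous one concatenated.
Doubling PuPuPuPuPuPuPuPu:

PuPuPuPuPuPuPuPuPuPuPuPuPuPuPuPu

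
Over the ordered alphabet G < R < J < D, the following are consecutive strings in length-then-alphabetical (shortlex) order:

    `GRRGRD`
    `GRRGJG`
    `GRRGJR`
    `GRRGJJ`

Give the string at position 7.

Stepping forward 3 times from GRRGJJ: GRRGJJ → GRRGJD → GRRGDG, then the target.

GRRGDR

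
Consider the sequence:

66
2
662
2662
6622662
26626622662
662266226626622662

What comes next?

26626622662662266226626622662

Each term (from the third on) is the two preceding terms concatenated in order: term 3 = 66·2 = 662.
So term 8 is 26626622662·662266226626622662.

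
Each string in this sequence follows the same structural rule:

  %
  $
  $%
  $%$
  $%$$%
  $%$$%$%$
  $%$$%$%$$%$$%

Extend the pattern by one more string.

$%$$%$%$$%$$%$%$$%$%$

Each term (from the third on) is the previous term followed by the one before it: term 3 = $·% = $%.
Continuing: $%$$%$%$$%$$% · $%$$%$%$ gives term 8.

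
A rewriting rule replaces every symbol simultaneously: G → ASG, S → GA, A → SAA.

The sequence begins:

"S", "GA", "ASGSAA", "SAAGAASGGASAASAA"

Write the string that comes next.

Applying the rule to each of the 16 symbols of SAAGAASGGASAASAA gives the pieces GA SAA SAA ASG SAA SAA GA ASG ASG SAA GA SAA SAA GA SAA SAA, which concatenate to the answer.

GASAASAAASGSAASAAGAASGASGSAAGASAASAAGASAASAA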